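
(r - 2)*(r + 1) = r^2 - r - 2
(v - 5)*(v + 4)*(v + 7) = v^3 + 6*v^2 - 27*v - 140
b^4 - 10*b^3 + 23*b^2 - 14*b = b*(b - 7)*(b - 2)*(b - 1)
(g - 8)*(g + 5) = g^2 - 3*g - 40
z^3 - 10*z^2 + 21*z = z*(z - 7)*(z - 3)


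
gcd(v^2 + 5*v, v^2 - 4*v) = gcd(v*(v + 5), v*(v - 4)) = v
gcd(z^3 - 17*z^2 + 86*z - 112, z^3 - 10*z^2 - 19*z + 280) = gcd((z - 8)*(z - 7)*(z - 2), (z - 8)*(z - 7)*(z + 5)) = z^2 - 15*z + 56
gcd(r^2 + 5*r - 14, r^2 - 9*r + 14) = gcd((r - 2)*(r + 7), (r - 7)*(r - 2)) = r - 2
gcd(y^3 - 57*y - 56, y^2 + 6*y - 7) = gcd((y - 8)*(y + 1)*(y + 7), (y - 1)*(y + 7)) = y + 7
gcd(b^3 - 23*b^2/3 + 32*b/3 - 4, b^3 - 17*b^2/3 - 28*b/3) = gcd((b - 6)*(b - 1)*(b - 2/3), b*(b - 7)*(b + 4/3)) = 1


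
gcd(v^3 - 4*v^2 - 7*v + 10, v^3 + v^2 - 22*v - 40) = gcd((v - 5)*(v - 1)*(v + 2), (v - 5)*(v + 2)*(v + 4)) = v^2 - 3*v - 10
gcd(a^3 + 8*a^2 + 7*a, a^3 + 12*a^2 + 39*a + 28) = a^2 + 8*a + 7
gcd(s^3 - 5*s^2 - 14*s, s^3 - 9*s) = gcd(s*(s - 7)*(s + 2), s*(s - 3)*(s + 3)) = s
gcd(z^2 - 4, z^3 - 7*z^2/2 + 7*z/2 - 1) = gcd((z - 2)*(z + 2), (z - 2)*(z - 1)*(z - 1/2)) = z - 2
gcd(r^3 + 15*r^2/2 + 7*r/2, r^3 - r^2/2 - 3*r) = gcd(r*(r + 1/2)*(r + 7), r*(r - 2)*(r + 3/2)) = r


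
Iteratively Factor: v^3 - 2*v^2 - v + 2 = (v - 2)*(v^2 - 1) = (v - 2)*(v + 1)*(v - 1)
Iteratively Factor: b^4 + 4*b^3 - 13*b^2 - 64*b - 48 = (b + 1)*(b^3 + 3*b^2 - 16*b - 48) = (b + 1)*(b + 3)*(b^2 - 16) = (b + 1)*(b + 3)*(b + 4)*(b - 4)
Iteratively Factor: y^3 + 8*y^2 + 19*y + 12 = (y + 1)*(y^2 + 7*y + 12) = (y + 1)*(y + 3)*(y + 4)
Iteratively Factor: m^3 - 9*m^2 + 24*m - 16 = (m - 4)*(m^2 - 5*m + 4) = (m - 4)*(m - 1)*(m - 4)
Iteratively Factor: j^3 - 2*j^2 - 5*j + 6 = (j - 1)*(j^2 - j - 6) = (j - 3)*(j - 1)*(j + 2)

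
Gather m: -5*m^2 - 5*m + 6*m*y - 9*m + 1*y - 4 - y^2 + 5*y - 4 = -5*m^2 + m*(6*y - 14) - y^2 + 6*y - 8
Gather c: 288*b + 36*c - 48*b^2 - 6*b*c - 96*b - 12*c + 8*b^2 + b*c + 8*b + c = -40*b^2 + 200*b + c*(25 - 5*b)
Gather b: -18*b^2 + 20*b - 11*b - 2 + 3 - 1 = -18*b^2 + 9*b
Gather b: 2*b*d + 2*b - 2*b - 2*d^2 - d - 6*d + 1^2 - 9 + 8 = 2*b*d - 2*d^2 - 7*d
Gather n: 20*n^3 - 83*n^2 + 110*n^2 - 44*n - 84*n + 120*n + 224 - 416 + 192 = 20*n^3 + 27*n^2 - 8*n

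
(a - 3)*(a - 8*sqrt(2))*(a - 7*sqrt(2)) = a^3 - 15*sqrt(2)*a^2 - 3*a^2 + 45*sqrt(2)*a + 112*a - 336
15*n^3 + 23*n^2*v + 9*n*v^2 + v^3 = (n + v)*(3*n + v)*(5*n + v)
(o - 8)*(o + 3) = o^2 - 5*o - 24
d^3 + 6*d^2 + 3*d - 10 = (d - 1)*(d + 2)*(d + 5)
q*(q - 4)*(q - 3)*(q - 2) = q^4 - 9*q^3 + 26*q^2 - 24*q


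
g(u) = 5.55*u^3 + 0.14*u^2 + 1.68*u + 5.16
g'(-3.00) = 150.69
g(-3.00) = -148.47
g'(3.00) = 152.37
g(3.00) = 161.31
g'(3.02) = 154.38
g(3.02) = 164.38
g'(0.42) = 4.73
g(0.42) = 6.30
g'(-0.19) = 2.23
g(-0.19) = 4.81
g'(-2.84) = 135.18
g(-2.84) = -125.61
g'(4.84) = 393.07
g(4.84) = 645.83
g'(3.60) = 218.47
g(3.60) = 271.96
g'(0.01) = 1.68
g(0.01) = 5.18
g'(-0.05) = 1.71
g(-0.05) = 5.08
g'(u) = 16.65*u^2 + 0.28*u + 1.68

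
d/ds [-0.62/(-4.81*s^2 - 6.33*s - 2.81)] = (-5.9644*s - 3.9246)/(4.81*s^2 + 6.33*s + 2.81)^2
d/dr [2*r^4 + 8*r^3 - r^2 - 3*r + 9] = 8*r^3 + 24*r^2 - 2*r - 3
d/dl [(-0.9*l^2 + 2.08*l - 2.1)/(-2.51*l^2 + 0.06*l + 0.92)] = (5.1668*l^2 - 12.198*l + 2.0396)/(6.3001*l^4 - 0.3012*l^3 - 4.6148*l^2 + 0.1104*l + 0.8464)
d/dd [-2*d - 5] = -2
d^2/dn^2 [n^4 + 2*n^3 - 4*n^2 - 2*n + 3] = 12*n^2 + 12*n - 8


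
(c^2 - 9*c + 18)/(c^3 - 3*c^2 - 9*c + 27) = (c - 6)/(c^2 - 9)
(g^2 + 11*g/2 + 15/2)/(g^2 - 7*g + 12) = (2*g^2 + 11*g + 15)/(2*(g^2 - 7*g + 12))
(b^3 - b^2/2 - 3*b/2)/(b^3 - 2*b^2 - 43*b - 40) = b*(2*b - 3)/(2*(b^2 - 3*b - 40))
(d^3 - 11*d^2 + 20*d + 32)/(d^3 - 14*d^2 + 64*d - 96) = (d^2 - 7*d - 8)/(d^2 - 10*d + 24)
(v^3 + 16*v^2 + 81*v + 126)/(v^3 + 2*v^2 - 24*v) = (v^2 + 10*v + 21)/(v*(v - 4))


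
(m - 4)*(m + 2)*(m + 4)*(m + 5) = m^4 + 7*m^3 - 6*m^2 - 112*m - 160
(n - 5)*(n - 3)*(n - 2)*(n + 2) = n^4 - 8*n^3 + 11*n^2 + 32*n - 60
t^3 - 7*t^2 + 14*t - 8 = (t - 4)*(t - 2)*(t - 1)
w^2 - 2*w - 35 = (w - 7)*(w + 5)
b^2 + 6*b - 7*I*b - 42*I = (b + 6)*(b - 7*I)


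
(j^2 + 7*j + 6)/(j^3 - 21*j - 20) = (j + 6)/(j^2 - j - 20)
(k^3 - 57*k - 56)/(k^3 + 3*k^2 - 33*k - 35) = (k - 8)/(k - 5)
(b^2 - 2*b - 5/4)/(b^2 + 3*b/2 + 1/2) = (b - 5/2)/(b + 1)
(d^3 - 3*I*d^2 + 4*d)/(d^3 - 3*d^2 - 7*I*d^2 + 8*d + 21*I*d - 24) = d*(d - 4*I)/(d^2 - d*(3 + 8*I) + 24*I)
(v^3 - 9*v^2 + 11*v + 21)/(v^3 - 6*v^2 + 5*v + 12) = (v - 7)/(v - 4)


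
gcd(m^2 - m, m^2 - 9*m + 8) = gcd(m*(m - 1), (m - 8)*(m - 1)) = m - 1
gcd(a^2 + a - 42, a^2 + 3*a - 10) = 1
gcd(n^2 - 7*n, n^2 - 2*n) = n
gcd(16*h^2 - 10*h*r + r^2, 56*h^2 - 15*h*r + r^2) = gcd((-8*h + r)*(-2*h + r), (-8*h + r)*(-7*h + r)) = -8*h + r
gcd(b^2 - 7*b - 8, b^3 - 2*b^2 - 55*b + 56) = b - 8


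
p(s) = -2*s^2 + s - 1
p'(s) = 1 - 4*s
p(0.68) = -1.24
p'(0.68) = -1.72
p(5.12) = -48.31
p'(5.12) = -19.48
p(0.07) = -0.94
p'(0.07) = 0.72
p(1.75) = -5.38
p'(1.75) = -6.00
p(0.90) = -1.72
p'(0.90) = -2.60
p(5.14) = -48.70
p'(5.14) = -19.56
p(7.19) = -97.20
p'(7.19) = -27.76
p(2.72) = -13.08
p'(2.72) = -9.88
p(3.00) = -16.00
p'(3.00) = -11.00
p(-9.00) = -172.00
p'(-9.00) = 37.00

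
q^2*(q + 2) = q^3 + 2*q^2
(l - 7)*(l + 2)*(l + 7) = l^3 + 2*l^2 - 49*l - 98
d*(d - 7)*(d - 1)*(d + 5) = d^4 - 3*d^3 - 33*d^2 + 35*d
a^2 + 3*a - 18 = (a - 3)*(a + 6)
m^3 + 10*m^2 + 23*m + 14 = (m + 1)*(m + 2)*(m + 7)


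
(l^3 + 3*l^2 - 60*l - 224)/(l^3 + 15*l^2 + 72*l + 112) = (l - 8)/(l + 4)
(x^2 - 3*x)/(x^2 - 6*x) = (x - 3)/(x - 6)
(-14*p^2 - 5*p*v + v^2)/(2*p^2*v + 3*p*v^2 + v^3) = (-7*p + v)/(v*(p + v))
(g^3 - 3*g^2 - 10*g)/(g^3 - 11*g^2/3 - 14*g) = 3*(-g^2 + 3*g + 10)/(-3*g^2 + 11*g + 42)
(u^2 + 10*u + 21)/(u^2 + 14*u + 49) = (u + 3)/(u + 7)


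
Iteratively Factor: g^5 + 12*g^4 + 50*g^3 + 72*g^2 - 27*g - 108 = (g + 3)*(g^4 + 9*g^3 + 23*g^2 + 3*g - 36) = (g - 1)*(g + 3)*(g^3 + 10*g^2 + 33*g + 36) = (g - 1)*(g + 3)*(g + 4)*(g^2 + 6*g + 9) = (g - 1)*(g + 3)^2*(g + 4)*(g + 3)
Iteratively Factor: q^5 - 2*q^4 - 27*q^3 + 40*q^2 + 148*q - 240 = (q - 5)*(q^4 + 3*q^3 - 12*q^2 - 20*q + 48) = (q - 5)*(q - 2)*(q^3 + 5*q^2 - 2*q - 24) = (q - 5)*(q - 2)*(q + 4)*(q^2 + q - 6) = (q - 5)*(q - 2)*(q + 3)*(q + 4)*(q - 2)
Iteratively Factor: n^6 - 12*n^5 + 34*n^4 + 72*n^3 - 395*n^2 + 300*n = (n)*(n^5 - 12*n^4 + 34*n^3 + 72*n^2 - 395*n + 300) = n*(n - 5)*(n^4 - 7*n^3 - n^2 + 67*n - 60) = n*(n - 5)^2*(n^3 - 2*n^2 - 11*n + 12) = n*(n - 5)^2*(n + 3)*(n^2 - 5*n + 4) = n*(n - 5)^2*(n - 1)*(n + 3)*(n - 4)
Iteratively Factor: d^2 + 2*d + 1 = (d + 1)*(d + 1)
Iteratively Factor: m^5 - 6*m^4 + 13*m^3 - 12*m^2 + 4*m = (m - 2)*(m^4 - 4*m^3 + 5*m^2 - 2*m) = m*(m - 2)*(m^3 - 4*m^2 + 5*m - 2) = m*(m - 2)*(m - 1)*(m^2 - 3*m + 2) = m*(m - 2)*(m - 1)^2*(m - 2)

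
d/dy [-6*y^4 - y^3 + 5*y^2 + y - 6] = -24*y^3 - 3*y^2 + 10*y + 1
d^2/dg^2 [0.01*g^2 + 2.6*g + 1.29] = 0.0200000000000000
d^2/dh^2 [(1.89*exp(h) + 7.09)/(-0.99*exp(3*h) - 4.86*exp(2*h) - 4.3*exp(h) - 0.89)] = (-7.40955599999999*exp(6*h) - 89.820819*exp(5*h) - 387.69921*exp(4*h) - 669.070269*exp(3*h) - 339.227433*exp(2*h) - 1.19272599999994*exp(h) + 25.636361)*exp(h)/(0.970299*exp(9*h) + 14.289858*exp(8*h) + 82.793502*exp(7*h) + 241.542243*exp(6*h) + 385.301016*exp(5*h) + 355.380912*exp(4*h) + 193.454857*exp(3*h) + 60.917118*exp(2*h) + 10.21809*exp(h) + 0.704969)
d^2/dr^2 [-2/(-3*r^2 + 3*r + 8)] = 12*(3*r^2 - 3*r - 3*(2*r - 1)^2 - 8)/(-3*r^2 + 3*r + 8)^3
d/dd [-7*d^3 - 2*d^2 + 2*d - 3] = -21*d^2 - 4*d + 2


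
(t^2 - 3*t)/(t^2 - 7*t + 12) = t/(t - 4)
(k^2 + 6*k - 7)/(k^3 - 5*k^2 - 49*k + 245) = (k - 1)/(k^2 - 12*k + 35)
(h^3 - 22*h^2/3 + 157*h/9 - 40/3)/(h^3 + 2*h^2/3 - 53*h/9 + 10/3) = (3*h^2 - 17*h + 24)/(3*h^2 + 7*h - 6)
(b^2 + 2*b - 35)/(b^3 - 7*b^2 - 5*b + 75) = (b + 7)/(b^2 - 2*b - 15)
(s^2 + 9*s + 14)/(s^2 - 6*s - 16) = (s + 7)/(s - 8)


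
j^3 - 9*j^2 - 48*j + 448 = (j - 8)^2*(j + 7)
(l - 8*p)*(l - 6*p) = l^2 - 14*l*p + 48*p^2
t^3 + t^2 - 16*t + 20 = (t - 2)^2*(t + 5)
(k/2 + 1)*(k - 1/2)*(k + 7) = k^3/2 + 17*k^2/4 + 19*k/4 - 7/2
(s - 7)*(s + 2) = s^2 - 5*s - 14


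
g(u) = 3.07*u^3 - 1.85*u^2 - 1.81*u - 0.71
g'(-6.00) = 351.95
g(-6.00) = -719.57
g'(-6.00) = 351.95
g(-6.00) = -719.57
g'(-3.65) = 134.40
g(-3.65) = -168.04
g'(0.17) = -2.17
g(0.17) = -1.06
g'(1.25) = 7.96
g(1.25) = 0.13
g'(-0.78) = 6.68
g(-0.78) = -1.88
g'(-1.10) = 13.40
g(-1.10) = -5.04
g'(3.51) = 98.67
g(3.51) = 102.90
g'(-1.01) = 11.32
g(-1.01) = -3.93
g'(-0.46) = 1.84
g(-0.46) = -0.57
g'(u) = 9.21*u^2 - 3.7*u - 1.81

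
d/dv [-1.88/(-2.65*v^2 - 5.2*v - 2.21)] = (-9.964*v - 9.776)/(2.65*v^2 + 5.2*v + 2.21)^2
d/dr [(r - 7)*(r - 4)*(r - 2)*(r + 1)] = 4*r^3 - 36*r^2 + 74*r - 6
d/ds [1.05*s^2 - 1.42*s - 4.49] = 2.1*s - 1.42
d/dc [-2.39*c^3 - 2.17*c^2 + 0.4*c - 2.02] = -7.17*c^2 - 4.34*c + 0.4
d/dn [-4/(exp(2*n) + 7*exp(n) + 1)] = (8*exp(n) + 28)*exp(n)/(exp(2*n) + 7*exp(n) + 1)^2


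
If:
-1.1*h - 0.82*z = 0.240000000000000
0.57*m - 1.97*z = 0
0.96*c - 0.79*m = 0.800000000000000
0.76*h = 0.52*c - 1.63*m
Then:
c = 1.31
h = -0.34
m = 0.58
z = 0.17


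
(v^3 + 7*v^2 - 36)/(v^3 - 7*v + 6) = (v + 6)/(v - 1)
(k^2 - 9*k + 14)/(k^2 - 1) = (k^2 - 9*k + 14)/(k^2 - 1)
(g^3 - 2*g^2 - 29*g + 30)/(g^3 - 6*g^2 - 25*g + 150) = (g - 1)/(g - 5)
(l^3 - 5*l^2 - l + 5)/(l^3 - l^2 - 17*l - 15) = (l - 1)/(l + 3)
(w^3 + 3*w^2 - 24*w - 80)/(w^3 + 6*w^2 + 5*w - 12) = (w^2 - w - 20)/(w^2 + 2*w - 3)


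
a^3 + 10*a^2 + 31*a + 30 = (a + 2)*(a + 3)*(a + 5)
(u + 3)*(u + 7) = u^2 + 10*u + 21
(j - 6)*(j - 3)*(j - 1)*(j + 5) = j^4 - 5*j^3 - 23*j^2 + 117*j - 90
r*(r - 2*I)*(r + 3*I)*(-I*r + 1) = -I*r^4 + 2*r^3 - 5*I*r^2 + 6*r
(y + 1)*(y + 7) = y^2 + 8*y + 7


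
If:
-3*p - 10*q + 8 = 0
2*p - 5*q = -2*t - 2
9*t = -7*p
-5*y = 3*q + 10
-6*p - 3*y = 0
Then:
No Solution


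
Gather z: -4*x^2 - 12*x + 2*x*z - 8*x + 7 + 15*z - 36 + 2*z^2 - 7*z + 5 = -4*x^2 - 20*x + 2*z^2 + z*(2*x + 8) - 24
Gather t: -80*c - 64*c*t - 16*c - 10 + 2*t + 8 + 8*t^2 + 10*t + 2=-96*c + 8*t^2 + t*(12 - 64*c)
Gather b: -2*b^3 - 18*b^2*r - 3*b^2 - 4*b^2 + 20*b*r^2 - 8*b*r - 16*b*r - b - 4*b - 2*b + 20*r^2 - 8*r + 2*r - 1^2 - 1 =-2*b^3 + b^2*(-18*r - 7) + b*(20*r^2 - 24*r - 7) + 20*r^2 - 6*r - 2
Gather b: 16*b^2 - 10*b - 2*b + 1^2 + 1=16*b^2 - 12*b + 2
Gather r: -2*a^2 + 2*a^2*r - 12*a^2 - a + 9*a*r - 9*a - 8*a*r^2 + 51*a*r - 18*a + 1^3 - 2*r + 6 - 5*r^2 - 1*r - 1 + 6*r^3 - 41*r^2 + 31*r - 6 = -14*a^2 - 28*a + 6*r^3 + r^2*(-8*a - 46) + r*(2*a^2 + 60*a + 28)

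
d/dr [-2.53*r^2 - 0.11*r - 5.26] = -5.06*r - 0.11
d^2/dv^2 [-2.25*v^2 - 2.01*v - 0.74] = -4.50000000000000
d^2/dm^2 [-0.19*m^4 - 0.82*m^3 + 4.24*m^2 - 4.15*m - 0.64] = -2.28*m^2 - 4.92*m + 8.48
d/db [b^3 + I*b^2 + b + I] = 3*b^2 + 2*I*b + 1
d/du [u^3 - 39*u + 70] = 3*u^2 - 39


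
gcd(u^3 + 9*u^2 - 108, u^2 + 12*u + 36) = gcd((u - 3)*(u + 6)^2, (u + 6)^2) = u^2 + 12*u + 36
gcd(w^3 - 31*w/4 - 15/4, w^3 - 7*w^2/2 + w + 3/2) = w^2 - 5*w/2 - 3/2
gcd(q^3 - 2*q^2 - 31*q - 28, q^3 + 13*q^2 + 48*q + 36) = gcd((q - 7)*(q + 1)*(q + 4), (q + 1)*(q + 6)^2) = q + 1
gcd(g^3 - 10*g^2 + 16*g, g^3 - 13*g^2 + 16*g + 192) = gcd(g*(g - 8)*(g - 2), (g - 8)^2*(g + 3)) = g - 8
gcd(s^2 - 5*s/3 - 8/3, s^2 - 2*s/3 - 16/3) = s - 8/3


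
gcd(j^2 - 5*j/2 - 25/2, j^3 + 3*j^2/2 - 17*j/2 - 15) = j + 5/2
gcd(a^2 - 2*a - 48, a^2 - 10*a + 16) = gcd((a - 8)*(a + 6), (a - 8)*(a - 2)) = a - 8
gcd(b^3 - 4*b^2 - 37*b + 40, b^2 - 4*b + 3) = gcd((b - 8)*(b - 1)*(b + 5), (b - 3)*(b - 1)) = b - 1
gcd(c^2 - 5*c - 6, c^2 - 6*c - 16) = 1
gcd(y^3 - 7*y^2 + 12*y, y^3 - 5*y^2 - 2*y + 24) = y^2 - 7*y + 12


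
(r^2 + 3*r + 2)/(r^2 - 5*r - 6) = (r + 2)/(r - 6)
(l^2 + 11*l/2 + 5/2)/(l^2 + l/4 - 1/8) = 4*(l + 5)/(4*l - 1)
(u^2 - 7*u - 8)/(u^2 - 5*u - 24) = (u + 1)/(u + 3)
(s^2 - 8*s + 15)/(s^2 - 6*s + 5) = (s - 3)/(s - 1)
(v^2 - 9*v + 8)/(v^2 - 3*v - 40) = (v - 1)/(v + 5)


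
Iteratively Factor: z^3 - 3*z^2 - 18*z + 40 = (z - 5)*(z^2 + 2*z - 8) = (z - 5)*(z + 4)*(z - 2)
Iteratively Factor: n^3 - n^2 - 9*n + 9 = (n + 3)*(n^2 - 4*n + 3) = (n - 3)*(n + 3)*(n - 1)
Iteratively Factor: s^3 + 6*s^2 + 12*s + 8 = (s + 2)*(s^2 + 4*s + 4) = (s + 2)^2*(s + 2)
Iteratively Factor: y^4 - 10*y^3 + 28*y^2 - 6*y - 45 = (y - 5)*(y^3 - 5*y^2 + 3*y + 9) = (y - 5)*(y + 1)*(y^2 - 6*y + 9) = (y - 5)*(y - 3)*(y + 1)*(y - 3)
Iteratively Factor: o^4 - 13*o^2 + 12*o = (o - 1)*(o^3 + o^2 - 12*o) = (o - 1)*(o + 4)*(o^2 - 3*o) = o*(o - 1)*(o + 4)*(o - 3)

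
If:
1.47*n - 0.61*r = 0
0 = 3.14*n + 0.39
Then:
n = -0.12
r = -0.30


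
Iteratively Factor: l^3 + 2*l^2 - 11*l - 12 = (l + 4)*(l^2 - 2*l - 3) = (l - 3)*(l + 4)*(l + 1)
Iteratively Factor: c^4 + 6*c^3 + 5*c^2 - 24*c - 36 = (c - 2)*(c^3 + 8*c^2 + 21*c + 18) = (c - 2)*(c + 3)*(c^2 + 5*c + 6) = (c - 2)*(c + 2)*(c + 3)*(c + 3)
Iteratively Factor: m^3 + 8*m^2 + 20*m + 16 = (m + 2)*(m^2 + 6*m + 8) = (m + 2)^2*(m + 4)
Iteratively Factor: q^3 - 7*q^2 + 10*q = (q - 2)*(q^2 - 5*q) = (q - 5)*(q - 2)*(q)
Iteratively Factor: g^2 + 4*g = (g)*(g + 4)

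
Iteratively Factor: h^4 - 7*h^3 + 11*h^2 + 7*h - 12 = (h - 3)*(h^3 - 4*h^2 - h + 4) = (h - 4)*(h - 3)*(h^2 - 1) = (h - 4)*(h - 3)*(h - 1)*(h + 1)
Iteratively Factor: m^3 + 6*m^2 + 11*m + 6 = (m + 1)*(m^2 + 5*m + 6) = (m + 1)*(m + 3)*(m + 2)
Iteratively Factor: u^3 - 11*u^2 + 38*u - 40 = (u - 5)*(u^2 - 6*u + 8) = (u - 5)*(u - 2)*(u - 4)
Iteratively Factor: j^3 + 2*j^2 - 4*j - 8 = (j + 2)*(j^2 - 4) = (j + 2)^2*(j - 2)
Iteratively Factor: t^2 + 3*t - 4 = (t - 1)*(t + 4)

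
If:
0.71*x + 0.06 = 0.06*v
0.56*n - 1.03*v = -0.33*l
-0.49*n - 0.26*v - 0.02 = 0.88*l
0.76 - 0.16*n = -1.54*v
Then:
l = 1.37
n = -2.12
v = -0.71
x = -0.14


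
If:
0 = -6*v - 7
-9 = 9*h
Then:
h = -1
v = -7/6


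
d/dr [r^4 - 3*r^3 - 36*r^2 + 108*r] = 4*r^3 - 9*r^2 - 72*r + 108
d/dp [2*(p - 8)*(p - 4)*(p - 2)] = 6*p^2 - 56*p + 112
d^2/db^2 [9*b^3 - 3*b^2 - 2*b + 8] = 54*b - 6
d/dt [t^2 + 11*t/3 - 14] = 2*t + 11/3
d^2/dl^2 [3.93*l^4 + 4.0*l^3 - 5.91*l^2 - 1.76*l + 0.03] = 47.16*l^2 + 24.0*l - 11.82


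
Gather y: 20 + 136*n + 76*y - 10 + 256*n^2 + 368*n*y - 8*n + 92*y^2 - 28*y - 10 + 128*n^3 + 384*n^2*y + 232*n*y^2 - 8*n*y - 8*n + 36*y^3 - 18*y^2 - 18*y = 128*n^3 + 256*n^2 + 120*n + 36*y^3 + y^2*(232*n + 74) + y*(384*n^2 + 360*n + 30)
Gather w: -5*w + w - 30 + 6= -4*w - 24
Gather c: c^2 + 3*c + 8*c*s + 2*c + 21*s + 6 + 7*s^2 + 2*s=c^2 + c*(8*s + 5) + 7*s^2 + 23*s + 6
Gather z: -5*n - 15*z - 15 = -5*n - 15*z - 15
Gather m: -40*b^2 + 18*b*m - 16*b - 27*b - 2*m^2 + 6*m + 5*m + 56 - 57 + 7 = -40*b^2 - 43*b - 2*m^2 + m*(18*b + 11) + 6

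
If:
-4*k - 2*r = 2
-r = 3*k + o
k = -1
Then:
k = -1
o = 2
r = 1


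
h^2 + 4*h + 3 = (h + 1)*(h + 3)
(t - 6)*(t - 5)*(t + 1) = t^3 - 10*t^2 + 19*t + 30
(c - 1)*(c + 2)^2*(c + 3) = c^4 + 6*c^3 + 9*c^2 - 4*c - 12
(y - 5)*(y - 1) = y^2 - 6*y + 5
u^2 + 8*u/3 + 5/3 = (u + 1)*(u + 5/3)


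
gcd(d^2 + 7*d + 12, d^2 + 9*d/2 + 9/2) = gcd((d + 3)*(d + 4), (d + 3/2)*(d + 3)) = d + 3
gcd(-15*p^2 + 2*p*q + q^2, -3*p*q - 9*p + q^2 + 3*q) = 3*p - q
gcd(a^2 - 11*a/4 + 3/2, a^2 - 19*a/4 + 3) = a - 3/4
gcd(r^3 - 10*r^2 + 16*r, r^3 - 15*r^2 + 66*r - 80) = r^2 - 10*r + 16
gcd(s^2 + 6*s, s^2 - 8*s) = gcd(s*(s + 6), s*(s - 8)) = s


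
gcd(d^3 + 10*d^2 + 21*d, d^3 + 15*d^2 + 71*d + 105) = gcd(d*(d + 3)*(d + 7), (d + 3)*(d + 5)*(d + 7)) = d^2 + 10*d + 21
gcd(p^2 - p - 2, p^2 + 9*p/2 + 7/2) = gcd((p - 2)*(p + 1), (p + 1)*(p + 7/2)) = p + 1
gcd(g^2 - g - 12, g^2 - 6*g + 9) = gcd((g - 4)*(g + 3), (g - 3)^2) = 1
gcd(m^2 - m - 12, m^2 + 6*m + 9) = m + 3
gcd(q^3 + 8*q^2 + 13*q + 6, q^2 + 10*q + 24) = q + 6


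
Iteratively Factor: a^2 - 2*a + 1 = (a - 1)*(a - 1)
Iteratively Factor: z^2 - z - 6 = (z - 3)*(z + 2)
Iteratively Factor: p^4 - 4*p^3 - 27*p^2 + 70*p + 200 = (p + 4)*(p^3 - 8*p^2 + 5*p + 50) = (p + 2)*(p + 4)*(p^2 - 10*p + 25) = (p - 5)*(p + 2)*(p + 4)*(p - 5)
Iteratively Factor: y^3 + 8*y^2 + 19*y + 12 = (y + 3)*(y^2 + 5*y + 4) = (y + 1)*(y + 3)*(y + 4)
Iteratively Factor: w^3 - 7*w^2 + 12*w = (w)*(w^2 - 7*w + 12) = w*(w - 4)*(w - 3)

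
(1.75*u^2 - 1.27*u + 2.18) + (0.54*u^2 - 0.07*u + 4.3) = 2.29*u^2 - 1.34*u + 6.48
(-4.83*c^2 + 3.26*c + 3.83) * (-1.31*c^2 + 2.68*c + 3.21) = 6.3273*c^4 - 17.215*c^3 - 11.7848*c^2 + 20.729*c + 12.2943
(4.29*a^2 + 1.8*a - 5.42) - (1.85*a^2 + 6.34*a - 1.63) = 2.44*a^2 - 4.54*a - 3.79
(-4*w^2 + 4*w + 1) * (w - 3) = -4*w^3 + 16*w^2 - 11*w - 3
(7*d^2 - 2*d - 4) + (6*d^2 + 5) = 13*d^2 - 2*d + 1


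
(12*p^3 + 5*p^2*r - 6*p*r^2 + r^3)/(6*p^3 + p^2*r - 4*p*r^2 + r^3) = (4*p - r)/(2*p - r)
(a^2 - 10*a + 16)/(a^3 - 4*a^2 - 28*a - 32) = (a - 2)/(a^2 + 4*a + 4)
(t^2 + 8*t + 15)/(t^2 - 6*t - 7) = (t^2 + 8*t + 15)/(t^2 - 6*t - 7)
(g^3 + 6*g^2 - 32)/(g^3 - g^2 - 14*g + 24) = (g + 4)/(g - 3)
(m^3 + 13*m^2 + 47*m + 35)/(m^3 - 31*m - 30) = (m + 7)/(m - 6)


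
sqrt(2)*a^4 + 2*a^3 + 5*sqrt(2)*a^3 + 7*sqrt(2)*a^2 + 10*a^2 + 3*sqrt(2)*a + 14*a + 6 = (a + 1)*(a + 3)*(a + sqrt(2))*(sqrt(2)*a + sqrt(2))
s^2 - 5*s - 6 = (s - 6)*(s + 1)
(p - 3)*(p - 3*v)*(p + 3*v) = p^3 - 3*p^2 - 9*p*v^2 + 27*v^2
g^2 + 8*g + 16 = (g + 4)^2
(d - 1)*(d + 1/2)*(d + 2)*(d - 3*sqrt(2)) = d^4 - 3*sqrt(2)*d^3 + 3*d^3/2 - 9*sqrt(2)*d^2/2 - 3*d^2/2 - d + 9*sqrt(2)*d/2 + 3*sqrt(2)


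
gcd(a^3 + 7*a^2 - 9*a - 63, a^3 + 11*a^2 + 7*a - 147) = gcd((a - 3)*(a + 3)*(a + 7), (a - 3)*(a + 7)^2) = a^2 + 4*a - 21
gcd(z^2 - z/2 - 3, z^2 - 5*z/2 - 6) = z + 3/2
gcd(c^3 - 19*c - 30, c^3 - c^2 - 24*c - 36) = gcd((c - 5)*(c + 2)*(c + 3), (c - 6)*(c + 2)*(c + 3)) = c^2 + 5*c + 6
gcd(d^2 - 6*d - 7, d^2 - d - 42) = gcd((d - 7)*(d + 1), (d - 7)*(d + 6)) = d - 7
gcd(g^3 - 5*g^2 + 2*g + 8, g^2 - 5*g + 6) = g - 2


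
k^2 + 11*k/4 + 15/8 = (k + 5/4)*(k + 3/2)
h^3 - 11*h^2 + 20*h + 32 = (h - 8)*(h - 4)*(h + 1)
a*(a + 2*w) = a^2 + 2*a*w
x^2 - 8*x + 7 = (x - 7)*(x - 1)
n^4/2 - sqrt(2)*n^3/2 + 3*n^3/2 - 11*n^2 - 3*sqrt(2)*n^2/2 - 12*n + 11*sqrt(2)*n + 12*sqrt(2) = (n/2 + 1/2)*(n - 4)*(n + 6)*(n - sqrt(2))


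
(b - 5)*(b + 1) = b^2 - 4*b - 5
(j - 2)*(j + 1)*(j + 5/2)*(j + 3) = j^4 + 9*j^3/2 - 37*j/2 - 15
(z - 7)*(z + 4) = z^2 - 3*z - 28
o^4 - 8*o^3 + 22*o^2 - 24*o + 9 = (o - 3)^2*(o - 1)^2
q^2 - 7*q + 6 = (q - 6)*(q - 1)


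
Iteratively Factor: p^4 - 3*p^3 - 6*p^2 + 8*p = (p - 4)*(p^3 + p^2 - 2*p) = (p - 4)*(p - 1)*(p^2 + 2*p) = p*(p - 4)*(p - 1)*(p + 2)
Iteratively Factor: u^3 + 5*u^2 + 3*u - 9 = (u - 1)*(u^2 + 6*u + 9) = (u - 1)*(u + 3)*(u + 3)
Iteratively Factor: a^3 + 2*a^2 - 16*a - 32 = (a + 2)*(a^2 - 16) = (a - 4)*(a + 2)*(a + 4)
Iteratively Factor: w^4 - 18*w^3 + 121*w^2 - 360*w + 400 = (w - 4)*(w^3 - 14*w^2 + 65*w - 100) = (w - 5)*(w - 4)*(w^2 - 9*w + 20) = (w - 5)^2*(w - 4)*(w - 4)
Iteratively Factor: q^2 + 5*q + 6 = (q + 3)*(q + 2)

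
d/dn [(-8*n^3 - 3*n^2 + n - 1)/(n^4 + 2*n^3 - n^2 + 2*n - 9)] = (8*n^6 + 6*n^5 + 11*n^4 - 32*n^3 + 217*n^2 + 52*n - 7)/(n^8 + 4*n^7 + 2*n^6 - 9*n^4 - 40*n^3 + 22*n^2 - 36*n + 81)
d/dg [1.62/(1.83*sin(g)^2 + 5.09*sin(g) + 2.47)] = -(5.9292*sin(g) + 8.2458)*cos(g)/(1.83*sin(g)^2 + 5.09*sin(g) + 2.47)^2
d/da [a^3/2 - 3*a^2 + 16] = 3*a*(a - 4)/2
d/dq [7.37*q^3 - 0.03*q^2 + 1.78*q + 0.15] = 22.11*q^2 - 0.06*q + 1.78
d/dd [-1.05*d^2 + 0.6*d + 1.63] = 0.6 - 2.1*d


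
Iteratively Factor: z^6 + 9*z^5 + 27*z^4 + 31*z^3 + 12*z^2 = (z + 4)*(z^5 + 5*z^4 + 7*z^3 + 3*z^2) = (z + 1)*(z + 4)*(z^4 + 4*z^3 + 3*z^2) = (z + 1)^2*(z + 4)*(z^3 + 3*z^2) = (z + 1)^2*(z + 3)*(z + 4)*(z^2) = z*(z + 1)^2*(z + 3)*(z + 4)*(z)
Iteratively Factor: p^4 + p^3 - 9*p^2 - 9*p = (p + 1)*(p^3 - 9*p) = (p - 3)*(p + 1)*(p^2 + 3*p) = (p - 3)*(p + 1)*(p + 3)*(p)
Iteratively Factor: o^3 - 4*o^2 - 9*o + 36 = (o - 4)*(o^2 - 9) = (o - 4)*(o + 3)*(o - 3)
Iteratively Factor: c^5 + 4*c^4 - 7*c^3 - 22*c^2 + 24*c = (c + 3)*(c^4 + c^3 - 10*c^2 + 8*c) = (c - 2)*(c + 3)*(c^3 + 3*c^2 - 4*c) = c*(c - 2)*(c + 3)*(c^2 + 3*c - 4) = c*(c - 2)*(c - 1)*(c + 3)*(c + 4)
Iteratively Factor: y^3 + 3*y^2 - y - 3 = (y + 3)*(y^2 - 1) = (y + 1)*(y + 3)*(y - 1)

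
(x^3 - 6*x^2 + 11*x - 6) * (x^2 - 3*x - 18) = x^5 - 9*x^4 + 11*x^3 + 69*x^2 - 180*x + 108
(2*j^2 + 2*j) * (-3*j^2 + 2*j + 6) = -6*j^4 - 2*j^3 + 16*j^2 + 12*j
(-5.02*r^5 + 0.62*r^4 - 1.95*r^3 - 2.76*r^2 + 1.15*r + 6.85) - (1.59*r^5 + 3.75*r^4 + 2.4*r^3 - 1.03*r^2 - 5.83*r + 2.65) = -6.61*r^5 - 3.13*r^4 - 4.35*r^3 - 1.73*r^2 + 6.98*r + 4.2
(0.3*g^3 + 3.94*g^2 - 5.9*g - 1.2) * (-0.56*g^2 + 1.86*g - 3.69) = -0.168*g^5 - 1.6484*g^4 + 9.5254*g^3 - 24.8406*g^2 + 19.539*g + 4.428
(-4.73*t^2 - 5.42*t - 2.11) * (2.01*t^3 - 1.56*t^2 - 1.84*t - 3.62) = -9.5073*t^5 - 3.5154*t^4 + 12.9173*t^3 + 30.387*t^2 + 23.5028*t + 7.6382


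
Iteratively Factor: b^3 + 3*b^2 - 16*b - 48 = (b + 4)*(b^2 - b - 12) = (b + 3)*(b + 4)*(b - 4)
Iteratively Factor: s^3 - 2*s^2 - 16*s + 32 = (s - 2)*(s^2 - 16) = (s - 2)*(s + 4)*(s - 4)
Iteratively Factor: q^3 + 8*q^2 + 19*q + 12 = (q + 3)*(q^2 + 5*q + 4) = (q + 1)*(q + 3)*(q + 4)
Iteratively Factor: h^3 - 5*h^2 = (h - 5)*(h^2) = h*(h - 5)*(h)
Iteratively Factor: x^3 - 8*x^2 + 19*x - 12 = (x - 3)*(x^2 - 5*x + 4) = (x - 3)*(x - 1)*(x - 4)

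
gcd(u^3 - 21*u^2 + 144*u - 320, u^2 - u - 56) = u - 8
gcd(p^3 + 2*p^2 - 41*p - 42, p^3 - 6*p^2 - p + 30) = 1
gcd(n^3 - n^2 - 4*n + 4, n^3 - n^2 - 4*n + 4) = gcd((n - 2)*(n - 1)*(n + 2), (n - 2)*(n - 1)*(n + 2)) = n^3 - n^2 - 4*n + 4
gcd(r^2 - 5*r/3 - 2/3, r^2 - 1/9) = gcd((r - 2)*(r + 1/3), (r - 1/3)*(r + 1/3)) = r + 1/3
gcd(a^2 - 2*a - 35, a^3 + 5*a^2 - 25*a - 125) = a + 5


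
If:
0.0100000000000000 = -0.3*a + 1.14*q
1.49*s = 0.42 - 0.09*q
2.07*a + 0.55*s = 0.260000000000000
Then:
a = 0.05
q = 0.02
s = 0.28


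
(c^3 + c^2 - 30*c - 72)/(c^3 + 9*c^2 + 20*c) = (c^2 - 3*c - 18)/(c*(c + 5))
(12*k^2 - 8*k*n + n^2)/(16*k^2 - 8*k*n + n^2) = (12*k^2 - 8*k*n + n^2)/(16*k^2 - 8*k*n + n^2)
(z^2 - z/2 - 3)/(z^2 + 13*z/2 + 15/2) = (z - 2)/(z + 5)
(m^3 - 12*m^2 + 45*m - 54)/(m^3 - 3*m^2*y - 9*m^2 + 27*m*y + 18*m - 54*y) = (3 - m)/(-m + 3*y)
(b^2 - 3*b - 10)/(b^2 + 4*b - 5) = (b^2 - 3*b - 10)/(b^2 + 4*b - 5)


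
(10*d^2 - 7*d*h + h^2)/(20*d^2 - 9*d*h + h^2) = (2*d - h)/(4*d - h)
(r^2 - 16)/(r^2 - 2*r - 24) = (r - 4)/(r - 6)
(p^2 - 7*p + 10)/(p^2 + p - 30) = (p - 2)/(p + 6)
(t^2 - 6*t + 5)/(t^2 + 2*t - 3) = (t - 5)/(t + 3)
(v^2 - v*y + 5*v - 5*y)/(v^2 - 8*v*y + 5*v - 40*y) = (-v + y)/(-v + 8*y)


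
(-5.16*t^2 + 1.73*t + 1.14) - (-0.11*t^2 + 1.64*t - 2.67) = -5.05*t^2 + 0.0900000000000001*t + 3.81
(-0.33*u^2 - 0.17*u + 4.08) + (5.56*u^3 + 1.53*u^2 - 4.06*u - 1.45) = 5.56*u^3 + 1.2*u^2 - 4.23*u + 2.63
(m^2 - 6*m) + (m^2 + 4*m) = 2*m^2 - 2*m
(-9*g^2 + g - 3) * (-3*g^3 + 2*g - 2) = 27*g^5 - 3*g^4 - 9*g^3 + 20*g^2 - 8*g + 6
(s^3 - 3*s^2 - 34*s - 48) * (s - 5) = s^4 - 8*s^3 - 19*s^2 + 122*s + 240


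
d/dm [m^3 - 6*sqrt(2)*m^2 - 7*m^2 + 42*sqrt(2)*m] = 3*m^2 - 12*sqrt(2)*m - 14*m + 42*sqrt(2)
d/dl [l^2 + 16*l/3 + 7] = 2*l + 16/3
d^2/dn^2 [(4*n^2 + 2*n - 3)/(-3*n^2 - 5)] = 2*(-18*n^3 + 261*n^2 + 90*n - 145)/(27*n^6 + 135*n^4 + 225*n^2 + 125)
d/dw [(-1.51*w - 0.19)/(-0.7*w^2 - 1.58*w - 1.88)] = (-1.057*w^2 - 0.266*w + 2.5386)/(0.49*w^4 + 2.212*w^3 + 5.1284*w^2 + 5.9408*w + 3.5344)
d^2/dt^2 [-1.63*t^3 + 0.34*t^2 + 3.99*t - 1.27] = 0.68 - 9.78*t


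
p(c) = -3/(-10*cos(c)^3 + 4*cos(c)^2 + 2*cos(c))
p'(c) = -3*(-30*sin(c)*cos(c)^2 + 8*sin(c)*cos(c) + 2*sin(c))/(-10*cos(c)^3 + 4*cos(c)^2 + 2*cos(c))^2 = 3*(15*sin(c) - sin(c)/cos(c)^2 - 4*tan(c))/(2*(5*sin(c)^2 + 2*cos(c) - 4)^2)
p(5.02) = -4.32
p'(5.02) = 9.91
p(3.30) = -0.26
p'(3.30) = -0.12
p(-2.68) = -0.35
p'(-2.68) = -0.53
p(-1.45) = -10.65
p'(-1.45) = 94.96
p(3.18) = -0.25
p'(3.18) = -0.03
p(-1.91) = -20.58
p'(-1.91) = -530.37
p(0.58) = 2.17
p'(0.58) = 10.60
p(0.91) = -7.10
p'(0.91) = 58.30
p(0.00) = 0.75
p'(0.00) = 0.00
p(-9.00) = -0.33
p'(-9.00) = -0.45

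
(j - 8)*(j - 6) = j^2 - 14*j + 48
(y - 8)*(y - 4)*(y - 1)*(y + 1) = y^4 - 12*y^3 + 31*y^2 + 12*y - 32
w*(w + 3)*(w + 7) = w^3 + 10*w^2 + 21*w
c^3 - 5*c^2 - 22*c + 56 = (c - 7)*(c - 2)*(c + 4)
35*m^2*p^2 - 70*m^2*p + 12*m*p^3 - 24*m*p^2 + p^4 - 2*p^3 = p*(5*m + p)*(7*m + p)*(p - 2)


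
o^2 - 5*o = o*(o - 5)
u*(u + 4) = u^2 + 4*u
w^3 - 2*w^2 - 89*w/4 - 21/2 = (w - 6)*(w + 1/2)*(w + 7/2)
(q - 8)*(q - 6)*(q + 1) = q^3 - 13*q^2 + 34*q + 48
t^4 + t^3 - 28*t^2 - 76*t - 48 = (t - 6)*(t + 1)*(t + 2)*(t + 4)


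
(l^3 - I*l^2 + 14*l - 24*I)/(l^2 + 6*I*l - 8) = (l^2 - 5*I*l - 6)/(l + 2*I)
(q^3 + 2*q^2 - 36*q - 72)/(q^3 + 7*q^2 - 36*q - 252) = (q + 2)/(q + 7)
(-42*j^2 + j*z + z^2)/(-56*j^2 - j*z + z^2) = (-6*j + z)/(-8*j + z)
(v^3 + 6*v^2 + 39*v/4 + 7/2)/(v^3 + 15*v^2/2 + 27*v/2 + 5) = (v + 7/2)/(v + 5)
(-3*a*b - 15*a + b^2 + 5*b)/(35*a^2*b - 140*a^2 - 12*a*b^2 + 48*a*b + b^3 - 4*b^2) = (-3*a*b - 15*a + b^2 + 5*b)/(35*a^2*b - 140*a^2 - 12*a*b^2 + 48*a*b + b^3 - 4*b^2)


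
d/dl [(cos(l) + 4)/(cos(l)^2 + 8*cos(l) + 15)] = (cos(l)^2 + 8*cos(l) + 17)*sin(l)/(cos(l)^2 + 8*cos(l) + 15)^2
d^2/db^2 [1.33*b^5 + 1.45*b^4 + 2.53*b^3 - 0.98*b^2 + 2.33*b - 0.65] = 26.6*b^3 + 17.4*b^2 + 15.18*b - 1.96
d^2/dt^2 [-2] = 0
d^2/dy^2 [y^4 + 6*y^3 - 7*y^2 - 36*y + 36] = 12*y^2 + 36*y - 14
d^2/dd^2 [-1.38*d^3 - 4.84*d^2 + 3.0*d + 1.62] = -8.28*d - 9.68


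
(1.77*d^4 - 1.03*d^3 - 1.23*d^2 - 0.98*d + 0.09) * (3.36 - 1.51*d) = -2.6727*d^5 + 7.5025*d^4 - 1.6035*d^3 - 2.653*d^2 - 3.4287*d + 0.3024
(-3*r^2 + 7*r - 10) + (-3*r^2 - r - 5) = -6*r^2 + 6*r - 15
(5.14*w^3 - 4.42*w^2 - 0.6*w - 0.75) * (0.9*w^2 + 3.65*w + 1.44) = 4.626*w^5 + 14.783*w^4 - 9.2714*w^3 - 9.2298*w^2 - 3.6015*w - 1.08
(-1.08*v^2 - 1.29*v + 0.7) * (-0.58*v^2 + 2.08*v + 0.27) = 0.6264*v^4 - 1.4982*v^3 - 3.3808*v^2 + 1.1077*v + 0.189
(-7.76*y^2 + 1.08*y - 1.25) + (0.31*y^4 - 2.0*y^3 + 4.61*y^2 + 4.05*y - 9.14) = 0.31*y^4 - 2.0*y^3 - 3.15*y^2 + 5.13*y - 10.39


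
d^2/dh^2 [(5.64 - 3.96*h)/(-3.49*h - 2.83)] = -215.614992/(3.49*h + 2.83)^3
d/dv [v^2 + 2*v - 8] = 2*v + 2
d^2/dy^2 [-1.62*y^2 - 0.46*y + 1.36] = -3.24000000000000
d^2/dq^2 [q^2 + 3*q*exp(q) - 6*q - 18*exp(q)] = 3*q*exp(q) - 12*exp(q) + 2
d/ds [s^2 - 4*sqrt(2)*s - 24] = 2*s - 4*sqrt(2)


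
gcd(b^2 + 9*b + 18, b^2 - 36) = b + 6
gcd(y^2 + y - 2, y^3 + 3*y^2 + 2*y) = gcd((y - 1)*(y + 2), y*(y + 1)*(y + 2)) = y + 2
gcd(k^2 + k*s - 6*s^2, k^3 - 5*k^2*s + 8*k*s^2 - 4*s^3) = -k + 2*s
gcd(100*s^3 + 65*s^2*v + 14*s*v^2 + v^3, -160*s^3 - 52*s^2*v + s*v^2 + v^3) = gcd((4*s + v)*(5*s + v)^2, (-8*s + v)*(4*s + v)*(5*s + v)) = 20*s^2 + 9*s*v + v^2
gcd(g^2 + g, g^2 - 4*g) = g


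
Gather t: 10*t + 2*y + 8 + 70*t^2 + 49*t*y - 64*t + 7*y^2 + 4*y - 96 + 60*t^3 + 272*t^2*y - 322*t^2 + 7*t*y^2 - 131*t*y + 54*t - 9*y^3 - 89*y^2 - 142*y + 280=60*t^3 + t^2*(272*y - 252) + t*(7*y^2 - 82*y) - 9*y^3 - 82*y^2 - 136*y + 192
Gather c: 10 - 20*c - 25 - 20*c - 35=-40*c - 50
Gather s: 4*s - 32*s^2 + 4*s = -32*s^2 + 8*s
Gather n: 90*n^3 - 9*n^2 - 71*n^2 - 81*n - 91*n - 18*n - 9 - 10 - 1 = 90*n^3 - 80*n^2 - 190*n - 20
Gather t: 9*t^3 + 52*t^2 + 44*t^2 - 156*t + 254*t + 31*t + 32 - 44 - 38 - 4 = 9*t^3 + 96*t^2 + 129*t - 54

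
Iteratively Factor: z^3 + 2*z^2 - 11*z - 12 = (z + 1)*(z^2 + z - 12) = (z - 3)*(z + 1)*(z + 4)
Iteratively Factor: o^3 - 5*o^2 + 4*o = (o - 4)*(o^2 - o) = (o - 4)*(o - 1)*(o)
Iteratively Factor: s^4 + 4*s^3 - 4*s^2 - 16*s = (s + 4)*(s^3 - 4*s) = s*(s + 4)*(s^2 - 4) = s*(s + 2)*(s + 4)*(s - 2)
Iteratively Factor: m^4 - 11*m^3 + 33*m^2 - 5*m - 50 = (m - 5)*(m^3 - 6*m^2 + 3*m + 10) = (m - 5)*(m + 1)*(m^2 - 7*m + 10) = (m - 5)^2*(m + 1)*(m - 2)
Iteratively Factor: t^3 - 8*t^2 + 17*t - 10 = (t - 1)*(t^2 - 7*t + 10) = (t - 2)*(t - 1)*(t - 5)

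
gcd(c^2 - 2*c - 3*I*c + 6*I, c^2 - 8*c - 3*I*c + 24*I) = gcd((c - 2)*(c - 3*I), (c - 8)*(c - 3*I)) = c - 3*I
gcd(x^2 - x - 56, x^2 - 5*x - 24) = x - 8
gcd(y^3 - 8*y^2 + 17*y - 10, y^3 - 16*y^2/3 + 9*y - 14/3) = y^2 - 3*y + 2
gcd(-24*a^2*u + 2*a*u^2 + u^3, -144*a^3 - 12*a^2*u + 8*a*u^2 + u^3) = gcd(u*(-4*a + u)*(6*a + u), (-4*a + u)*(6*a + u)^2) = -24*a^2 + 2*a*u + u^2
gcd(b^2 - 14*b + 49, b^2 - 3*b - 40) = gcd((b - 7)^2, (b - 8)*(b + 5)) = 1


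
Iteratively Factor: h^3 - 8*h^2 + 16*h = (h)*(h^2 - 8*h + 16) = h*(h - 4)*(h - 4)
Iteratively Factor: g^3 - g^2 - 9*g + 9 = (g + 3)*(g^2 - 4*g + 3) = (g - 3)*(g + 3)*(g - 1)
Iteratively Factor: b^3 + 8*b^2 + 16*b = (b)*(b^2 + 8*b + 16) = b*(b + 4)*(b + 4)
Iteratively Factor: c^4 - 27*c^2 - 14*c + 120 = (c - 2)*(c^3 + 2*c^2 - 23*c - 60) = (c - 2)*(c + 4)*(c^2 - 2*c - 15) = (c - 2)*(c + 3)*(c + 4)*(c - 5)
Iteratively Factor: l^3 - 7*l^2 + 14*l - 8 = (l - 2)*(l^2 - 5*l + 4) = (l - 4)*(l - 2)*(l - 1)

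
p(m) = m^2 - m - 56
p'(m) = 2*m - 1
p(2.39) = -52.68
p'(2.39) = 3.78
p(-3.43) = -40.81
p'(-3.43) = -7.86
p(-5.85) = -15.93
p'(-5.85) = -12.70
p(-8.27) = 20.66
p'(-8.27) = -17.54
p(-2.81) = -45.29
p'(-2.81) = -6.62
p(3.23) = -48.80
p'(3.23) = 5.46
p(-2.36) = -48.07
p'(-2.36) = -5.72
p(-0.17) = -55.80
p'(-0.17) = -1.34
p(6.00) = -26.00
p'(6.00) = 11.00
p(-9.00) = 34.00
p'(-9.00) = -19.00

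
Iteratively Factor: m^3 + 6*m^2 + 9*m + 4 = (m + 1)*(m^2 + 5*m + 4) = (m + 1)*(m + 4)*(m + 1)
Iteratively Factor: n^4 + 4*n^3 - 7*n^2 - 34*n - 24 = (n + 1)*(n^3 + 3*n^2 - 10*n - 24) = (n + 1)*(n + 4)*(n^2 - n - 6) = (n - 3)*(n + 1)*(n + 4)*(n + 2)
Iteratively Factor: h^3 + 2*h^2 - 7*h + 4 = (h + 4)*(h^2 - 2*h + 1) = (h - 1)*(h + 4)*(h - 1)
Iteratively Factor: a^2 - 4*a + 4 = (a - 2)*(a - 2)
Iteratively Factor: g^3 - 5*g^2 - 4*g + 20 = (g - 2)*(g^2 - 3*g - 10) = (g - 2)*(g + 2)*(g - 5)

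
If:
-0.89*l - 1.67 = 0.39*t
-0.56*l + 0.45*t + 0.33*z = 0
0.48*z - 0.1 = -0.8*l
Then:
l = -0.87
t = -2.30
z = 1.66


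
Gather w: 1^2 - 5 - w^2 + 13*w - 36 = -w^2 + 13*w - 40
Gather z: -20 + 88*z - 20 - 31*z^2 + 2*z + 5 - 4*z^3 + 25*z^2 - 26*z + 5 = -4*z^3 - 6*z^2 + 64*z - 30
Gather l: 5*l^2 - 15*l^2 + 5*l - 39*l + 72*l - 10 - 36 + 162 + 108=-10*l^2 + 38*l + 224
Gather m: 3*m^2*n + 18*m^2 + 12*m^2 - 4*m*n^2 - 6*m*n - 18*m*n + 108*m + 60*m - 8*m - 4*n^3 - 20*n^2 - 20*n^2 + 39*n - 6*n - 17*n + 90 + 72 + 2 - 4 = m^2*(3*n + 30) + m*(-4*n^2 - 24*n + 160) - 4*n^3 - 40*n^2 + 16*n + 160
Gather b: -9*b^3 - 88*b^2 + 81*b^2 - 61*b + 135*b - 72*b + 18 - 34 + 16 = -9*b^3 - 7*b^2 + 2*b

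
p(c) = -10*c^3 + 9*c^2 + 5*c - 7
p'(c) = -30*c^2 + 18*c + 5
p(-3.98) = 746.11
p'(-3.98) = -541.85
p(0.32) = -4.81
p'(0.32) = 7.69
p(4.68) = -811.51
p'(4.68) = -567.83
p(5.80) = -1626.36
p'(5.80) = -899.80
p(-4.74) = 1236.47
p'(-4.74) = -754.35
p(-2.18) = 128.47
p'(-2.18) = -176.81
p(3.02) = -185.25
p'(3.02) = -214.25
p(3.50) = -308.00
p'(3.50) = -299.50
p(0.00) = -7.00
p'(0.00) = 5.00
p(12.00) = -15931.00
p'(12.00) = -4099.00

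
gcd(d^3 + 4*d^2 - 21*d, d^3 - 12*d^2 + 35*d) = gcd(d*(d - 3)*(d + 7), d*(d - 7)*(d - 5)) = d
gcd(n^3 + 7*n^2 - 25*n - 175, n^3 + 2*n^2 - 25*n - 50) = n^2 - 25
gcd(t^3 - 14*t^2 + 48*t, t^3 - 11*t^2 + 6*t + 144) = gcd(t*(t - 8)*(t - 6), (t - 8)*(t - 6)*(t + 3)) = t^2 - 14*t + 48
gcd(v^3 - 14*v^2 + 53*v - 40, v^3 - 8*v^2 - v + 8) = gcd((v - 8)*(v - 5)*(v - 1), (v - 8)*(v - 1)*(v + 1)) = v^2 - 9*v + 8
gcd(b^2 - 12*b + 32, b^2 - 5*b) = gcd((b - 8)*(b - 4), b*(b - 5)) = 1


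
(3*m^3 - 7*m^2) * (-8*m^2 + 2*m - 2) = -24*m^5 + 62*m^4 - 20*m^3 + 14*m^2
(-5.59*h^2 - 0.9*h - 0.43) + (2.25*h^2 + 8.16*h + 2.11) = -3.34*h^2 + 7.26*h + 1.68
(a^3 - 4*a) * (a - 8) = a^4 - 8*a^3 - 4*a^2 + 32*a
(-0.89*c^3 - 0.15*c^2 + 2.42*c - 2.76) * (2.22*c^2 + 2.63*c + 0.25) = -1.9758*c^5 - 2.6737*c^4 + 4.7554*c^3 + 0.1999*c^2 - 6.6538*c - 0.69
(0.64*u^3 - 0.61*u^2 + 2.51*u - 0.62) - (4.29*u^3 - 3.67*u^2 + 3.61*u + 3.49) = -3.65*u^3 + 3.06*u^2 - 1.1*u - 4.11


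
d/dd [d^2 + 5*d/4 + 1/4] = 2*d + 5/4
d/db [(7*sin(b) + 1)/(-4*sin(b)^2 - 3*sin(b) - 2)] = (28*sin(b)^2 + 8*sin(b) - 11)*cos(b)/(4*sin(b)^2 + 3*sin(b) + 2)^2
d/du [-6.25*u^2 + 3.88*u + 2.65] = 3.88 - 12.5*u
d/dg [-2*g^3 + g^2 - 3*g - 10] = -6*g^2 + 2*g - 3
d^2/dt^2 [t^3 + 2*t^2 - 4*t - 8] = 6*t + 4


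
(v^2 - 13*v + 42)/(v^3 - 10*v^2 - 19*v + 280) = (v - 6)/(v^2 - 3*v - 40)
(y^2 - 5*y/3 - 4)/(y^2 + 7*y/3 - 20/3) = (3*y^2 - 5*y - 12)/(3*y^2 + 7*y - 20)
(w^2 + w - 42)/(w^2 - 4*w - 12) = (w + 7)/(w + 2)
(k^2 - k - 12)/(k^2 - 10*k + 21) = (k^2 - k - 12)/(k^2 - 10*k + 21)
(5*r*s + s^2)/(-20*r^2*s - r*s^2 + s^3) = (-5*r - s)/(20*r^2 + r*s - s^2)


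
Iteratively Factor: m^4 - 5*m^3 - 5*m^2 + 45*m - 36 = (m - 4)*(m^3 - m^2 - 9*m + 9) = (m - 4)*(m - 1)*(m^2 - 9) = (m - 4)*(m - 1)*(m + 3)*(m - 3)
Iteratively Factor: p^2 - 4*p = (p - 4)*(p)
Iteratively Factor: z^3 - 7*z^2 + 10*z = (z - 2)*(z^2 - 5*z) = z*(z - 2)*(z - 5)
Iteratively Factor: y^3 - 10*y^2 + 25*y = (y - 5)*(y^2 - 5*y) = (y - 5)^2*(y)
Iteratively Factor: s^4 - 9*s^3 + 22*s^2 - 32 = (s - 4)*(s^3 - 5*s^2 + 2*s + 8) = (s - 4)^2*(s^2 - s - 2) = (s - 4)^2*(s - 2)*(s + 1)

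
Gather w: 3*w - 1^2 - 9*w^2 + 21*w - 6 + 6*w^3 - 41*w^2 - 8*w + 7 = 6*w^3 - 50*w^2 + 16*w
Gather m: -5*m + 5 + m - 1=4 - 4*m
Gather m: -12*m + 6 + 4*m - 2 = 4 - 8*m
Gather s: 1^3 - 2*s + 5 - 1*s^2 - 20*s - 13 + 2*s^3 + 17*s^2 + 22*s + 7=2*s^3 + 16*s^2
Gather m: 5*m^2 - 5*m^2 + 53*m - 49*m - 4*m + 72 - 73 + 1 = 0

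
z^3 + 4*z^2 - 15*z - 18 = (z - 3)*(z + 1)*(z + 6)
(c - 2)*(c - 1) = c^2 - 3*c + 2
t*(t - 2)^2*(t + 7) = t^4 + 3*t^3 - 24*t^2 + 28*t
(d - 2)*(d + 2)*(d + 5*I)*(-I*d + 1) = -I*d^4 + 6*d^3 + 9*I*d^2 - 24*d - 20*I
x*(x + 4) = x^2 + 4*x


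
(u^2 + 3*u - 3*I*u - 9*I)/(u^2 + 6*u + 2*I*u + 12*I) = (u^2 + 3*u*(1 - I) - 9*I)/(u^2 + 2*u*(3 + I) + 12*I)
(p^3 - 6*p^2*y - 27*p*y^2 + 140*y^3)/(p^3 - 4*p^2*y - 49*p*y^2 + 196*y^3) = (p + 5*y)/(p + 7*y)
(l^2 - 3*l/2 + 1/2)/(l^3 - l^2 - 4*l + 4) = (l - 1/2)/(l^2 - 4)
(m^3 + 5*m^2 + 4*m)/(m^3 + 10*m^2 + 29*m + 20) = m/(m + 5)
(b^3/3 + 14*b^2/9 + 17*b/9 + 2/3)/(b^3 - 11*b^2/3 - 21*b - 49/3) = (3*b^2 + 11*b + 6)/(3*(3*b^2 - 14*b - 49))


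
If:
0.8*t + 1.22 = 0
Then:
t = -1.52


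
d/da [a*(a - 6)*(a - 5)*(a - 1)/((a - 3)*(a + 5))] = 2*(a^5 - 3*a^4 - 54*a^3 + 326*a^2 - 615*a + 225)/(a^4 + 4*a^3 - 26*a^2 - 60*a + 225)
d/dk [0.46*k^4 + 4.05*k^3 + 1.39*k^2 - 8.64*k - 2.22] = 1.84*k^3 + 12.15*k^2 + 2.78*k - 8.64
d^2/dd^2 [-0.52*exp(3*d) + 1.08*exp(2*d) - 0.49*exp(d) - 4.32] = (-4.68*exp(2*d) + 4.32*exp(d) - 0.49)*exp(d)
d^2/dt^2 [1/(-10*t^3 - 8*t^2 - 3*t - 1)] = 2*(2*(15*t + 4)*(10*t^3 + 8*t^2 + 3*t + 1) - (30*t^2 + 16*t + 3)^2)/(10*t^3 + 8*t^2 + 3*t + 1)^3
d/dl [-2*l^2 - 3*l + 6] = -4*l - 3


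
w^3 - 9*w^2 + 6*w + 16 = (w - 8)*(w - 2)*(w + 1)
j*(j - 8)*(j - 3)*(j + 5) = j^4 - 6*j^3 - 31*j^2 + 120*j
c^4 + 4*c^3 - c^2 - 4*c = c*(c - 1)*(c + 1)*(c + 4)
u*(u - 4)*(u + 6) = u^3 + 2*u^2 - 24*u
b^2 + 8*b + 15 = (b + 3)*(b + 5)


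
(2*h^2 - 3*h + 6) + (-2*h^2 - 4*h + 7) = 13 - 7*h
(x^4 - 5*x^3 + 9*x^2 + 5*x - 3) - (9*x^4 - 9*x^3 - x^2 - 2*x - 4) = -8*x^4 + 4*x^3 + 10*x^2 + 7*x + 1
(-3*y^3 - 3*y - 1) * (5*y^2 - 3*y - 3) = -15*y^5 + 9*y^4 - 6*y^3 + 4*y^2 + 12*y + 3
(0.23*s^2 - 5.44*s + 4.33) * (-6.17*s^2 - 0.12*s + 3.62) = -1.4191*s^4 + 33.5372*s^3 - 25.2307*s^2 - 20.2124*s + 15.6746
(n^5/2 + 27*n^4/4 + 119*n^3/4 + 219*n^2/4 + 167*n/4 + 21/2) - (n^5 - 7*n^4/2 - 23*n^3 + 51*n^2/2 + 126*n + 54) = -n^5/2 + 41*n^4/4 + 211*n^3/4 + 117*n^2/4 - 337*n/4 - 87/2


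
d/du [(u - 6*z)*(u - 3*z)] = 2*u - 9*z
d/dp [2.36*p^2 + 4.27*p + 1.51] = 4.72*p + 4.27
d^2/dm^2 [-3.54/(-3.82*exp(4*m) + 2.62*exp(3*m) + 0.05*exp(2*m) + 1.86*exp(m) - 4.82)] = ((-216.3648*exp(3*m) + 83.4732*exp(2*m) + 0.708*exp(m) + 6.5844)*(-3.82*exp(4*m) + 2.62*exp(3*m) + 0.05*exp(2*m) + 1.86*exp(m) - 4.82) - 3.54*(-30.56*exp(3*m) + 15.72*exp(2*m) + 0.2*exp(m) + 3.72)*(-15.28*exp(3*m) + 7.86*exp(2*m) + 0.1*exp(m) + 1.86)*exp(m))*exp(m)/(-3.82*exp(4*m) + 2.62*exp(3*m) + 0.05*exp(2*m) + 1.86*exp(m) - 4.82)^3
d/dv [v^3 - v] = 3*v^2 - 1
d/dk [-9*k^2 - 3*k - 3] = -18*k - 3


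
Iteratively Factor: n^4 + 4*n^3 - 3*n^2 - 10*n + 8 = (n - 1)*(n^3 + 5*n^2 + 2*n - 8) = (n - 1)^2*(n^2 + 6*n + 8) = (n - 1)^2*(n + 2)*(n + 4)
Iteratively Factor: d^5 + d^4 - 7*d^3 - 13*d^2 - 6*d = (d + 1)*(d^4 - 7*d^2 - 6*d) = (d - 3)*(d + 1)*(d^3 + 3*d^2 + 2*d) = d*(d - 3)*(d + 1)*(d^2 + 3*d + 2) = d*(d - 3)*(d + 1)*(d + 2)*(d + 1)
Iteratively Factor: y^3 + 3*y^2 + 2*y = (y + 2)*(y^2 + y) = (y + 1)*(y + 2)*(y)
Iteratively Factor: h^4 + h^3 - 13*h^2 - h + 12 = (h - 1)*(h^3 + 2*h^2 - 11*h - 12) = (h - 1)*(h + 1)*(h^2 + h - 12) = (h - 3)*(h - 1)*(h + 1)*(h + 4)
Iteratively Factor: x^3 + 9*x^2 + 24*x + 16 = (x + 4)*(x^2 + 5*x + 4) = (x + 1)*(x + 4)*(x + 4)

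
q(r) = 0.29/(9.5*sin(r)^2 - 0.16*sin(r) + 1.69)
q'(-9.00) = -0.19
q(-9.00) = 0.09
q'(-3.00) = -0.23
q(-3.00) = 0.15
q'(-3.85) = 0.09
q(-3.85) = 0.05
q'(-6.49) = 0.26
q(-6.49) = 0.14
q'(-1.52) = 0.00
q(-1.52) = 0.03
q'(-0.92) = 0.04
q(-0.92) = 0.04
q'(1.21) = -0.02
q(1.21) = 0.03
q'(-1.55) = 0.00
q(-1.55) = 0.03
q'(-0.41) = 0.19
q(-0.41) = 0.09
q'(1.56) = -0.00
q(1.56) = 0.03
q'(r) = 0.29*(-19.0*sin(r)*cos(r) + 0.16*cos(r))/(9.5*sin(r)^2 - 0.16*sin(r) + 1.69)^2 = (0.0464 - 5.51*sin(r))*cos(r)/(9.5*sin(r)^2 - 0.16*sin(r) + 1.69)^2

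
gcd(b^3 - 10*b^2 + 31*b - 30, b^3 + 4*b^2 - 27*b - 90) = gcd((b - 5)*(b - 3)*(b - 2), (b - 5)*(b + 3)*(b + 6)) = b - 5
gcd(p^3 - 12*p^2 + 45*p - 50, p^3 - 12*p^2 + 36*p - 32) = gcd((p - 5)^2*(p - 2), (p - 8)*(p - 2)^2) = p - 2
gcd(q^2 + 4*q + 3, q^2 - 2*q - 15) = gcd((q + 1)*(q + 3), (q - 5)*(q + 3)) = q + 3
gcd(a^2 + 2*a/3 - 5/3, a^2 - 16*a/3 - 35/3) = a + 5/3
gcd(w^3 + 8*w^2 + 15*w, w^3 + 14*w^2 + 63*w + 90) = w^2 + 8*w + 15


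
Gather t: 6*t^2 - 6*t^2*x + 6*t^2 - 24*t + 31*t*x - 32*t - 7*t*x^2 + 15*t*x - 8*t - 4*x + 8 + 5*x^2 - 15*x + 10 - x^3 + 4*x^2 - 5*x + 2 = t^2*(12 - 6*x) + t*(-7*x^2 + 46*x - 64) - x^3 + 9*x^2 - 24*x + 20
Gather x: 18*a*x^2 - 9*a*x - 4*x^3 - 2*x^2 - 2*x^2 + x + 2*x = -4*x^3 + x^2*(18*a - 4) + x*(3 - 9*a)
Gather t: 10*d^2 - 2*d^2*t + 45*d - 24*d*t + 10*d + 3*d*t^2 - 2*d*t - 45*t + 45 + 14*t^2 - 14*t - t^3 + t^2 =10*d^2 + 55*d - t^3 + t^2*(3*d + 15) + t*(-2*d^2 - 26*d - 59) + 45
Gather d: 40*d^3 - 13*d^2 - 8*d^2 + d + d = 40*d^3 - 21*d^2 + 2*d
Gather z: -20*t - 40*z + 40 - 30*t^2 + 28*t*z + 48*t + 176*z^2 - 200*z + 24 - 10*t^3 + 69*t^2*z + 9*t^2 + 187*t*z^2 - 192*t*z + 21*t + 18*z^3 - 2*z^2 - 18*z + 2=-10*t^3 - 21*t^2 + 49*t + 18*z^3 + z^2*(187*t + 174) + z*(69*t^2 - 164*t - 258) + 66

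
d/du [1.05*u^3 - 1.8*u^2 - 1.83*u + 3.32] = 3.15*u^2 - 3.6*u - 1.83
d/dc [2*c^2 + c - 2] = 4*c + 1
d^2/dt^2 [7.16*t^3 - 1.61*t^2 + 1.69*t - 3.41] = 42.96*t - 3.22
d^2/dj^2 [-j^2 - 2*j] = -2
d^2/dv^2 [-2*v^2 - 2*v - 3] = -4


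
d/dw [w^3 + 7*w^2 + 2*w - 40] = 3*w^2 + 14*w + 2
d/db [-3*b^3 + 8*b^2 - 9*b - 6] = -9*b^2 + 16*b - 9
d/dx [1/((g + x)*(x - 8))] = ((8 - x)*(g + x) - (x - 8)^2)/((g + x)^2*(x - 8)^3)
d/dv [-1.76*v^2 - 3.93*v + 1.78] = -3.52*v - 3.93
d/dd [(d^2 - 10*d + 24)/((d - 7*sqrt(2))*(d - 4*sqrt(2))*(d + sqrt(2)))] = (-d^4 + 20*d^3 - 100*sqrt(2)*d^2 - 38*d^2 + 592*sqrt(2)*d - 816 - 560*sqrt(2))/(d^6 - 20*sqrt(2)*d^5 + 268*d^4 - 568*sqrt(2)*d^3 - 1084*d^2 + 3808*sqrt(2)*d + 6272)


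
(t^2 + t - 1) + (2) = t^2 + t + 1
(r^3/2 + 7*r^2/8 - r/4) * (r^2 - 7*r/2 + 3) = r^5/2 - 7*r^4/8 - 29*r^3/16 + 7*r^2/2 - 3*r/4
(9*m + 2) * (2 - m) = -9*m^2 + 16*m + 4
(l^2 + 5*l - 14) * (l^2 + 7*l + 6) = l^4 + 12*l^3 + 27*l^2 - 68*l - 84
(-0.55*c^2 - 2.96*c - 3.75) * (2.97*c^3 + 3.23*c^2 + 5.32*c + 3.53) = -1.6335*c^5 - 10.5677*c^4 - 23.6243*c^3 - 29.8012*c^2 - 30.3988*c - 13.2375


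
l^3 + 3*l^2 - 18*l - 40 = (l - 4)*(l + 2)*(l + 5)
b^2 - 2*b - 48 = (b - 8)*(b + 6)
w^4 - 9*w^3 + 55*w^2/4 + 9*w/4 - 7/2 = (w - 7)*(w - 2)*(w - 1/2)*(w + 1/2)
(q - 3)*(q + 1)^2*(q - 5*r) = q^4 - 5*q^3*r - q^3 + 5*q^2*r - 5*q^2 + 25*q*r - 3*q + 15*r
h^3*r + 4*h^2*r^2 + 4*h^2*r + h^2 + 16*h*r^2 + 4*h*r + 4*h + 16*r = (h + 4)*(h + 4*r)*(h*r + 1)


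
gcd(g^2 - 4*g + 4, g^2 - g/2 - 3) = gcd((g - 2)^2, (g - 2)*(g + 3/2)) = g - 2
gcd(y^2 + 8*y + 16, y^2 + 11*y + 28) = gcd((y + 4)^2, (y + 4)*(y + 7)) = y + 4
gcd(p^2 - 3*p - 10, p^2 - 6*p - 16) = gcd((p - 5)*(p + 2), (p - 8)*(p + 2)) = p + 2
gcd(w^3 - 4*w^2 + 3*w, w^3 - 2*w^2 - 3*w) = w^2 - 3*w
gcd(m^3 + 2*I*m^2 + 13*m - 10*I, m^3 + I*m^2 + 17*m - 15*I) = m^2 + 4*I*m + 5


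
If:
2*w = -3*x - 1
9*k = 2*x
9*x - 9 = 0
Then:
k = 2/9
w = -2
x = 1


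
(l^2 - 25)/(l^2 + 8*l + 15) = (l - 5)/(l + 3)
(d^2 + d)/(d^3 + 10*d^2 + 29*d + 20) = d/(d^2 + 9*d + 20)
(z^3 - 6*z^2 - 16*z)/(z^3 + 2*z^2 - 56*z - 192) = z*(z + 2)/(z^2 + 10*z + 24)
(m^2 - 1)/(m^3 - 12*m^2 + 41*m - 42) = (m^2 - 1)/(m^3 - 12*m^2 + 41*m - 42)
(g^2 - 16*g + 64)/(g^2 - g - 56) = (g - 8)/(g + 7)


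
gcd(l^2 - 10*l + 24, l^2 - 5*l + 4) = l - 4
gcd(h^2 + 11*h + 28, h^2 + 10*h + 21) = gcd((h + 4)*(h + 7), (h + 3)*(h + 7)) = h + 7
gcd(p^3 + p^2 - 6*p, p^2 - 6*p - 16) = 1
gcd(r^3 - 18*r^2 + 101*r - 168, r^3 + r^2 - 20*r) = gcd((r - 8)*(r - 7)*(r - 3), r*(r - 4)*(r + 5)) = 1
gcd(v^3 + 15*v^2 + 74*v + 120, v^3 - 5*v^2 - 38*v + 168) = v + 6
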